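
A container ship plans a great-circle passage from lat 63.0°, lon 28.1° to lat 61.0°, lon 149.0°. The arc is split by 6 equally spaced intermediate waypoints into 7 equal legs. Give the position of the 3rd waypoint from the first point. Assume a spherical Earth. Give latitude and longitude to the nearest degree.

The haversine formula gives a central angle δ ≈ 0.842 rad (48.2°) between the endpoints.
Interpolate at f = 3/7 with slerp weights a = sin((1−f)δ)/sin δ ≈ 0.620, b = sin(fδ)/sin δ ≈ 0.473.
p = a·p₁ + b·p₂ ≈ (0.052, 0.251, 0.967); φ = arcsin(p_z) ≈ 75.16°, λ = atan2(p_y, p_x) ≈ 78.34°.

≈ lat 75°, lon 78°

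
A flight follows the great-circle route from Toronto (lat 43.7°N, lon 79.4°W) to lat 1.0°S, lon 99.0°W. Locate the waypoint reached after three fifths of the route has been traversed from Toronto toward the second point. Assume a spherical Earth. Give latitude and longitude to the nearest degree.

≈ lat 17°N, lon 93°W

The haversine formula gives a central angle δ ≈ 0.838 rad (48.0°) between the endpoints.
Interpolate at f = 3/5 with slerp weights a = sin((1−f)δ)/sin δ ≈ 0.443, b = sin(fδ)/sin δ ≈ 0.648.
p = a·p₁ + b·p₂ ≈ (-0.043, -0.955, 0.294); φ = arcsin(p_z) ≈ 17.12°, λ = atan2(p_y, p_x) ≈ -92.55°.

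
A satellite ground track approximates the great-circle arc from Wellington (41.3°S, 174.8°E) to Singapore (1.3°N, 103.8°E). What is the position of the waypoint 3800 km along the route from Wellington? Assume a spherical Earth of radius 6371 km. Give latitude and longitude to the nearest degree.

Write both endpoints as unit vectors p₁, p₂ with components (cos φ cos λ, cos φ sin λ, sin φ).
The central angle between the endpoints is δ = arccos(p₁·p₂) ≈ 1.339 rad (76.7°). The total great-circle distance is δ·R ≈ 1.339 × 6371 ≈ 8532 km, so the target fraction is f = 3800/8532 ≈ 0.445.
Interpolate at f ≈ 0.445 with slerp weights a = sin((1−f)δ)/sin δ ≈ 0.695, b = sin(fδ)/sin δ ≈ 0.577.
p = a·p₁ + b·p₂ ≈ (-0.657, 0.608, -0.446); φ = arcsin(p_z) ≈ -26.46°, λ = atan2(p_y, p_x) ≈ 137.26°.

≈ 26°S, 137°E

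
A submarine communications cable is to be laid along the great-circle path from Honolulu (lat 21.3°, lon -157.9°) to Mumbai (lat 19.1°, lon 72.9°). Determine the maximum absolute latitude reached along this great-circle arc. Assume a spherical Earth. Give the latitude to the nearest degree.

≈ 41°

The great circle lies in the plane with unit normal n̂ = (p₁ × p₂)/|p₁ × p₂|.
Here n̂_z ≈ -0.759; the vertex latitude is φ_max = arccos|n̂_z| ≈ 40.6°.
Check via Clairaut: cos φ_max = |cos φ₁| · sin C = cos(21.3°)·sin(54.5°) ≈ 0.759, again giving ≈ 40.6°.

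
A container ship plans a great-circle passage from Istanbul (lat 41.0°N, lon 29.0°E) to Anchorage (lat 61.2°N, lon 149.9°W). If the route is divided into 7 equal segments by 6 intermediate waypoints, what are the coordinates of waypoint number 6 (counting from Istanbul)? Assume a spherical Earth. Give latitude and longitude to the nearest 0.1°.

≈ lat 72.3°N, lon 149.4°W

Convert each endpoint to a unit vector on the sphere (x = cos φ cos λ, y = cos φ sin λ, z = sin φ).
The central angle between the endpoints is δ = arccos(p₁·p₂) ≈ 1.358 rad (77.8°).
Interpolate at f = 6/7 with slerp weights a = sin((1−f)δ)/sin δ ≈ 0.197, b = sin(fδ)/sin δ ≈ 0.940.
p = a·p₁ + b·p₂ ≈ (-0.261, -0.155, 0.953); φ = arcsin(p_z) ≈ 72.31°, λ = atan2(p_y, p_x) ≈ -149.36°.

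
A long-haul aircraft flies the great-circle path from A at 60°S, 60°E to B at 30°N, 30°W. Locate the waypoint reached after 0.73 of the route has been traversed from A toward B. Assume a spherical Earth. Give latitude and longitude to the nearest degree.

≈ 3°N, 13°W

Convert each endpoint to a unit vector on the sphere (x = cos φ cos λ, y = cos φ sin λ, z = sin φ).
The central angle between the endpoints is δ = arccos(p₁·p₂) ≈ 2.019 rad (115.7°).
Interpolate at f = 0.73 with slerp weights a = sin((1−f)δ)/sin δ ≈ 0.575, b = sin(fδ)/sin δ ≈ 1.104.
p = a·p₁ + b·p₂ ≈ (0.972, -0.229, 0.054); φ = arcsin(p_z) ≈ 3.09°, λ = atan2(p_y, p_x) ≈ -13.26°.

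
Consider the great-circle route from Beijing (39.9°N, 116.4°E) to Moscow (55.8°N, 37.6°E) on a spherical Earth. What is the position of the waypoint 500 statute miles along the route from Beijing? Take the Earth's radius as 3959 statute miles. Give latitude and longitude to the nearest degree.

≈ (45°N, 109°E)

The haversine formula gives a central angle δ ≈ 0.909 rad (52.1°) between the endpoints. The total great-circle distance is δ·R ≈ 0.909 × 3959 ≈ 3600 mi, so the target fraction is f = 500/3600 ≈ 0.139.
Interpolate at f ≈ 0.139 with slerp weights a = sin((1−f)δ)/sin δ ≈ 0.894, b = sin(fδ)/sin δ ≈ 0.160.
p = a·p₁ + b·p₂ ≈ (-0.234, 0.669, 0.705); φ = arcsin(p_z) ≈ 44.87°, λ = atan2(p_y, p_x) ≈ 109.27°.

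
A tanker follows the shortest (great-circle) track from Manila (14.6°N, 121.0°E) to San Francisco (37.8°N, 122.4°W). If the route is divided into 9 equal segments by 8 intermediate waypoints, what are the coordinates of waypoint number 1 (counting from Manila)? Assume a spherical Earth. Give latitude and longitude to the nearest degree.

Write both endpoints as unit vectors p₁, p₂ with components (cos φ cos λ, cos φ sin λ, sin φ).
The central angle between the endpoints is δ = arccos(p₁·p₂) ≈ 1.760 rad (100.8°).
Interpolate at f = 1/9 with slerp weights a = sin((1−f)δ)/sin δ ≈ 1.018, b = sin(fδ)/sin δ ≈ 0.198.
p = a·p₁ + b·p₂ ≈ (-0.591, 0.713, 0.378); φ = arcsin(p_z) ≈ 22.20°, λ = atan2(p_y, p_x) ≈ 129.68°.

≈ (22°N, 130°E)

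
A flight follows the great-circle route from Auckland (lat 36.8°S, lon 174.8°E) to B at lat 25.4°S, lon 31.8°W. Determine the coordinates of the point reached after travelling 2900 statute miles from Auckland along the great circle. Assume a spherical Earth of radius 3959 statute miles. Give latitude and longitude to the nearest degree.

The haversine formula gives a central angle δ ≈ 1.971 rad (112.9°) between the endpoints. The total great-circle distance is δ·R ≈ 1.971 × 3959 ≈ 7804 mi, so the target fraction is f = 2900/7804 ≈ 0.372.
Interpolate at f ≈ 0.372 with slerp weights a = sin((1−f)δ)/sin δ ≈ 1.027, b = sin(fδ)/sin δ ≈ 0.726.
p = a·p₁ + b·p₂ ≈ (-0.261, -0.271, -0.926); φ = arcsin(p_z) ≈ -67.89°, λ = atan2(p_y, p_x) ≈ -133.92°.

≈ lat 68°S, lon 134°W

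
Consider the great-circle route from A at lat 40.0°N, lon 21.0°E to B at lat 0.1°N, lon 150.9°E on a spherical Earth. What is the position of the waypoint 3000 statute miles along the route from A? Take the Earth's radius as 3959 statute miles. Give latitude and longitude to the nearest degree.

≈ lat 46°N, lon 81°E

Write both endpoints as unit vectors p₁, p₂ with components (cos φ cos λ, cos φ sin λ, sin φ).
The central angle between the endpoints is δ = arccos(p₁·p₂) ≈ 2.083 rad (119.4°). The total great-circle distance is δ·R ≈ 2.083 × 3959 ≈ 8247 mi, so the target fraction is f = 3000/8247 ≈ 0.364.
Interpolate at f ≈ 0.364 with slerp weights a = sin((1−f)δ)/sin δ ≈ 1.113, b = sin(fδ)/sin δ ≈ 0.789.
p = a·p₁ + b·p₂ ≈ (0.107, 0.689, 0.717); φ = arcsin(p_z) ≈ 45.79°, λ = atan2(p_y, p_x) ≈ 81.18°.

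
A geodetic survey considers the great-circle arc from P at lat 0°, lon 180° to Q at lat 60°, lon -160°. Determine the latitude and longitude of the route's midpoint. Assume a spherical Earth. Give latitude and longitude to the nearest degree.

Write both endpoints as unit vectors p₁, p₂ with components (cos φ cos λ, cos φ sin λ, sin φ).
The central angle between the endpoints is δ = arccos(p₁·p₂) ≈ 1.082 rad (62.0°).
Interpolate at f = 1/2 with slerp weights a = sin((1−f)δ)/sin δ ≈ 0.583, b = sin(fδ)/sin δ ≈ 0.583.
p = a·p₁ + b·p₂ ≈ (-0.857, -0.100, 0.505); φ = arcsin(p_z) ≈ 30.34°, λ = atan2(p_y, p_x) ≈ -173.36°.

≈ lat 30°, lon -173°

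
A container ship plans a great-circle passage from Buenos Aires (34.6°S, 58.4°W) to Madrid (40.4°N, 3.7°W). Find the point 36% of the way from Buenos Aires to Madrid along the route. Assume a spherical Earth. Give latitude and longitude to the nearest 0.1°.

≈ (7.6°S, 38.7°W)

Write both endpoints as unit vectors p₁, p₂ with components (cos φ cos λ, cos φ sin λ, sin φ).
The central angle between the endpoints is δ = arccos(p₁·p₂) ≈ 1.577 rad (90.3°).
Interpolate at f = 0.36 with slerp weights a = sin((1−f)δ)/sin δ ≈ 0.846, b = sin(fδ)/sin δ ≈ 0.538.
p = a·p₁ + b·p₂ ≈ (0.774, -0.620, -0.132); φ = arcsin(p_z) ≈ -7.59°, λ = atan2(p_y, p_x) ≈ -38.70°.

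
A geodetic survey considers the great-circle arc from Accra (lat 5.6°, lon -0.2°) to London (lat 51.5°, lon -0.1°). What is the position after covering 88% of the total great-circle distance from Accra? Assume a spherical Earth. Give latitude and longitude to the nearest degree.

≈ lat 46°, lon 0°

Convert each endpoint to a unit vector on the sphere (x = cos φ cos λ, y = cos φ sin λ, z = sin φ).
The central angle between the endpoints is δ = arccos(p₁·p₂) ≈ 0.801 rad (45.9°).
Interpolate at f = 0.88 with slerp weights a = sin((1−f)δ)/sin δ ≈ 0.134, b = sin(fδ)/sin δ ≈ 0.902.
p = a·p₁ + b·p₂ ≈ (0.695, -0.001, 0.719); φ = arcsin(p_z) ≈ 45.99°, λ = atan2(p_y, p_x) ≈ -0.12°.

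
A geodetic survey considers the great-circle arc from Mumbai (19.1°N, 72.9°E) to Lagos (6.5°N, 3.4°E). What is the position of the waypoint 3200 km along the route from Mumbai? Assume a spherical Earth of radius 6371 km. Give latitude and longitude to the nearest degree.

≈ (16°N, 43°E)

Convert each endpoint to a unit vector on the sphere (x = cos φ cos λ, y = cos φ sin λ, z = sin φ).
The central angle between the endpoints is δ = arccos(p₁·p₂) ≈ 1.196 rad (68.5°). The total great-circle distance is δ·R ≈ 1.196 × 6371 ≈ 7621 km, so the target fraction is f = 3200/7621 ≈ 0.420.
Interpolate at f ≈ 0.420 with slerp weights a = sin((1−f)δ)/sin δ ≈ 0.687, b = sin(fδ)/sin δ ≈ 0.517.
p = a·p₁ + b·p₂ ≈ (0.704, 0.651, 0.283); φ = arcsin(p_z) ≈ 16.47°, λ = atan2(p_y, p_x) ≈ 42.77°.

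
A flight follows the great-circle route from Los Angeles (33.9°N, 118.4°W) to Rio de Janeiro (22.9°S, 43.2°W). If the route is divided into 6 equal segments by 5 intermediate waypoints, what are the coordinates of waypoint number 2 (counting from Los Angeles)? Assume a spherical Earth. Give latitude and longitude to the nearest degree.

Convert each endpoint to a unit vector on the sphere (x = cos φ cos λ, y = cos φ sin λ, z = sin φ).
The central angle between the endpoints is δ = arccos(p₁·p₂) ≈ 1.593 rad (91.2°).
Interpolate at f = 2/6 with slerp weights a = sin((1−f)δ)/sin δ ≈ 0.873, b = sin(fδ)/sin δ ≈ 0.506.
p = a·p₁ + b·p₂ ≈ (-0.005, -0.957, 0.290); φ = arcsin(p_z) ≈ 16.86°, λ = atan2(p_y, p_x) ≈ -90.28°.

≈ 17°N, 90°W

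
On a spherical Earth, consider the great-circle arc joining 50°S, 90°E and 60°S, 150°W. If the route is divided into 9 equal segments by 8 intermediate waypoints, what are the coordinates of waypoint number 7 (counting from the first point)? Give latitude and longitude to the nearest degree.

From cos δ = sin φ₁ sin φ₂ + cos φ₁ cos φ₂ cos Δλ, the central angle is δ ≈ 1.044 rad (59.8°).
Interpolate at f = 7/9 with slerp weights a = sin((1−f)δ)/sin δ ≈ 0.266, b = sin(fδ)/sin δ ≈ 0.839.
p = a·p₁ + b·p₂ ≈ (-0.364, -0.039, -0.931); φ = arcsin(p_z) ≈ -68.56°, λ = atan2(p_y, p_x) ≈ -173.89°.

≈ 69°S, 174°W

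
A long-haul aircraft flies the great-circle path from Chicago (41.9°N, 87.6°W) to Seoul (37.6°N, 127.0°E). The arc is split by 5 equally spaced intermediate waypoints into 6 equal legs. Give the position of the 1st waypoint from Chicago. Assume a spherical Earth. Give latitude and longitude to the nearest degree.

Write both endpoints as unit vectors p₁, p₂ with components (cos φ cos λ, cos φ sin λ, sin φ).
The central angle between the endpoints is δ = arccos(p₁·p₂) ≈ 1.649 rad (94.5°).
Interpolate at f = 1/6 with slerp weights a = sin((1−f)δ)/sin δ ≈ 0.984, b = sin(fδ)/sin δ ≈ 0.272.
p = a·p₁ + b·p₂ ≈ (-0.099, -0.559, 0.823); φ = arcsin(p_z) ≈ 55.39°, λ = atan2(p_y, p_x) ≈ -100.05°.

≈ 55°N, 100°W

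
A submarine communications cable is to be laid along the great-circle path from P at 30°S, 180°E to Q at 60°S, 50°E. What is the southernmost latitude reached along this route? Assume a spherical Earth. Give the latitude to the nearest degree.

The great circle lies in the plane with unit normal n̂ = (p₁ × p₂)/|p₁ × p₂|.
Here n̂_z ≈ -0.336; the vertex latitude is φ_max = arccos|n̂_z| ≈ 70.4°.

≈ 70°S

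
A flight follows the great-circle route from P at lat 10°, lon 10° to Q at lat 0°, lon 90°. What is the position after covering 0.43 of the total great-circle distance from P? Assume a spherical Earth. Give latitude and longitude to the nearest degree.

Convert each endpoint to a unit vector on the sphere (x = cos φ cos λ, y = cos φ sin λ, z = sin φ).
The central angle between the endpoints is δ = arccos(p₁·p₂) ≈ 1.399 rad (80.2°).
Interpolate at f = 0.43 with slerp weights a = sin((1−f)δ)/sin δ ≈ 0.726, b = sin(fδ)/sin δ ≈ 0.574.
p = a·p₁ + b·p₂ ≈ (0.704, 0.699, 0.126); φ = arcsin(p_z) ≈ 7.24°, λ = atan2(p_y, p_x) ≈ 44.76°.

≈ lat 7°, lon 45°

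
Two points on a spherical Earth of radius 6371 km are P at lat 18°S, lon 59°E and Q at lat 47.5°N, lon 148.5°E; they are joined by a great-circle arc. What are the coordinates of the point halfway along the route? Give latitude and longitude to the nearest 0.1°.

≈ lat 20.1°N, lon 94.2°E

Write both endpoints as unit vectors p₁, p₂ with components (cos φ cos λ, cos φ sin λ, sin φ).
The central angle between the endpoints is δ = arccos(p₁·p₂) ≈ 1.795 rad (102.8°).
Interpolate at f = 1/2 with slerp weights a = sin((1−f)δ)/sin δ ≈ 0.802, b = sin(fδ)/sin δ ≈ 0.802.
p = a·p₁ + b·p₂ ≈ (-0.069, 0.937, 0.343); φ = arcsin(p_z) ≈ 20.08°, λ = atan2(p_y, p_x) ≈ 94.22°.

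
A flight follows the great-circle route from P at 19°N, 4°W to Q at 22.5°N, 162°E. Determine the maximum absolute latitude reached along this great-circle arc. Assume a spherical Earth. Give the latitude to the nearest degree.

The great circle lies in the plane with unit normal n̂ = (p₁ × p₂)/|p₁ × p₂|.
Here n̂_z ≈ +0.306; the vertex latitude is φ_max = arccos|n̂_z| ≈ 72.2°.

≈ 72°N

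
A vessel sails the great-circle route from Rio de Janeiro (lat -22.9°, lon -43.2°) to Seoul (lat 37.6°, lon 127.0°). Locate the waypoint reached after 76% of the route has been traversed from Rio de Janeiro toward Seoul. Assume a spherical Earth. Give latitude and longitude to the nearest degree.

Write both endpoints as unit vectors p₁, p₂ with components (cos φ cos λ, cos φ sin λ, sin φ).
The central angle between the endpoints is δ = arccos(p₁·p₂) ≈ 2.846 rad (163.1°).
Interpolate at f = 0.76 with slerp weights a = sin((1−f)δ)/sin δ ≈ 2.166, b = sin(fδ)/sin δ ≈ 2.848.
p = a·p₁ + b·p₂ ≈ (0.097, 0.436, 0.895); φ = arcsin(p_z) ≈ 63.47°, λ = atan2(p_y, p_x) ≈ 77.49°.

≈ lat 63°, lon 77°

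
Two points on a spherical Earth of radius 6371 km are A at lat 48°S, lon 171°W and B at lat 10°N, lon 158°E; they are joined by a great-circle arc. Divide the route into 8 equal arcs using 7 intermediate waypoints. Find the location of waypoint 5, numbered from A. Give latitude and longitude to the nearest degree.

≈ lat 12°S, lon 167°E

Write both endpoints as unit vectors p₁, p₂ with components (cos φ cos λ, cos φ sin λ, sin φ).
The central angle between the endpoints is δ = arccos(p₁·p₂) ≈ 1.120 rad (64.2°).
Interpolate at f = 5/8 with slerp weights a = sin((1−f)δ)/sin δ ≈ 0.453, b = sin(fδ)/sin δ ≈ 0.716.
p = a·p₁ + b·p₂ ≈ (-0.953, 0.217, -0.212); φ = arcsin(p_z) ≈ -12.26°, λ = atan2(p_y, p_x) ≈ 167.19°.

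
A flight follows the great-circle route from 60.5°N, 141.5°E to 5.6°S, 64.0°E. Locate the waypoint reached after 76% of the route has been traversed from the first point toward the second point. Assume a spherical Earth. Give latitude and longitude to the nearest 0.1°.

≈ 13.1°N, 74.3°E

Convert each endpoint to a unit vector on the sphere (x = cos φ cos λ, y = cos φ sin λ, z = sin φ).
The central angle between the endpoints is δ = arccos(p₁·p₂) ≈ 1.550 rad (88.8°).
Interpolate at f = 0.76 with slerp weights a = sin((1−f)δ)/sin δ ≈ 0.363, b = sin(fδ)/sin δ ≈ 0.924.
p = a·p₁ + b·p₂ ≈ (0.263, 0.938, 0.226); φ = arcsin(p_z) ≈ 13.07°, λ = atan2(p_y, p_x) ≈ 74.33°.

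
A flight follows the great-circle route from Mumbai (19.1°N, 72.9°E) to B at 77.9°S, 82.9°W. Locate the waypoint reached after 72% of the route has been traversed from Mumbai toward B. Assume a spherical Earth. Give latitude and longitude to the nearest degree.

≈ 67°S, 58°E

Convert each endpoint to a unit vector on the sphere (x = cos φ cos λ, y = cos φ sin λ, z = sin φ).
The central angle between the endpoints is δ = arccos(p₁·p₂) ≈ 2.095 rad (120.0°).
Interpolate at f = 0.72 with slerp weights a = sin((1−f)δ)/sin δ ≈ 0.639, b = sin(fδ)/sin δ ≈ 1.153.
p = a·p₁ + b·p₂ ≈ (0.208, 0.338, -0.918); φ = arcsin(p_z) ≈ -66.65°, λ = atan2(p_y, p_x) ≈ 58.43°.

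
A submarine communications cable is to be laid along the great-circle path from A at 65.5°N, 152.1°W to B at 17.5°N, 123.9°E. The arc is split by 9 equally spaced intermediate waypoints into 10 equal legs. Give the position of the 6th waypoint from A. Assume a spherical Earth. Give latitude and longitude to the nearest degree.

≈ 43°N, 140°E

Write both endpoints as unit vectors p₁, p₂ with components (cos φ cos λ, cos φ sin λ, sin φ).
The central angle between the endpoints is δ = arccos(p₁·p₂) ≈ 1.250 rad (71.6°).
Interpolate at f = 6/10 with slerp weights a = sin((1−f)δ)/sin δ ≈ 0.505, b = sin(fδ)/sin δ ≈ 0.718.
p = a·p₁ + b·p₂ ≈ (-0.567, 0.471, 0.676); φ = arcsin(p_z) ≈ 42.52°, λ = atan2(p_y, p_x) ≈ 140.32°.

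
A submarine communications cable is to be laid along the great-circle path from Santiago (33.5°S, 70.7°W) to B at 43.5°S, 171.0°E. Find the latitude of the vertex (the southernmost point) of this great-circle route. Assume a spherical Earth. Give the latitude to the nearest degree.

≈ 58°S

The great circle lies in the plane with unit normal n̂ = (p₁ × p₂)/|p₁ × p₂|.
Here n̂_z ≈ -0.535; the vertex latitude is φ_max = arccos|n̂_z| ≈ 57.7°.
Check via Clairaut: cos φ_max = |cos φ₁| · sin C = cos(33.5°)·sin(140.1°) ≈ 0.535, again giving ≈ 57.7°.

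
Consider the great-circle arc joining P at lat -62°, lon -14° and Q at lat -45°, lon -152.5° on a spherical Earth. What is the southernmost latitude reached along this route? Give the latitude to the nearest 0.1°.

The great circle lies in the plane with unit normal n̂ = (p₁ × p₂)/|p₁ × p₂|.
Here n̂_z ≈ -0.237; the vertex latitude is φ_max = arccos|n̂_z| ≈ 76.3°.

≈ -76.3°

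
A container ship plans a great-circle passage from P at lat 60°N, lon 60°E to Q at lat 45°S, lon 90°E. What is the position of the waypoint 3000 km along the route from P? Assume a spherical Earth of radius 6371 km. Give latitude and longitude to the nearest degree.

≈ lat 34°N, lon 72°E

From cos δ = sin φ₁ sin φ₂ + cos φ₁ cos φ₂ cos Δλ, the central angle is δ ≈ 1.882 rad (107.8°). The total great-circle distance is δ·R ≈ 1.882 × 6371 ≈ 11990 km, so the target fraction is f = 3000/11990 ≈ 0.250.
Interpolate at f ≈ 0.250 with slerp weights a = sin((1−f)δ)/sin δ ≈ 1.037, b = sin(fδ)/sin δ ≈ 0.477.
p = a·p₁ + b·p₂ ≈ (0.259, 0.786, 0.561); φ = arcsin(p_z) ≈ 34.14°, λ = atan2(p_y, p_x) ≈ 71.75°.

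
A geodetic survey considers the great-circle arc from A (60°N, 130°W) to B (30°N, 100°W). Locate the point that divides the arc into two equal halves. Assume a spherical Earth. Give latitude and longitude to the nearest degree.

≈ (46°N, 111°W)

Write both endpoints as unit vectors p₁, p₂ with components (cos φ cos λ, cos φ sin λ, sin φ).
The central angle between the endpoints is δ = arccos(p₁·p₂) ≈ 0.630 rad (36.1°).
Interpolate at f = 1/2 with slerp weights a = sin((1−f)δ)/sin δ ≈ 0.526, b = sin(fδ)/sin δ ≈ 0.526.
p = a·p₁ + b·p₂ ≈ (-0.248, -0.650, 0.718); φ = arcsin(p_z) ≈ 45.92°, λ = atan2(p_y, p_x) ≈ -110.89°.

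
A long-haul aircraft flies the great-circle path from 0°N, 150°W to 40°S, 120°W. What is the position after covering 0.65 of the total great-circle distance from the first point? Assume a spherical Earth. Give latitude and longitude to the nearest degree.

≈ 27°S, 133°W

Convert each endpoint to a unit vector on the sphere (x = cos φ cos λ, y = cos φ sin λ, z = sin φ).
The central angle between the endpoints is δ = arccos(p₁·p₂) ≈ 0.845 rad (48.4°).
Interpolate at f = 0.65 with slerp weights a = sin((1−f)δ)/sin δ ≈ 0.390, b = sin(fδ)/sin δ ≈ 0.698.
p = a·p₁ + b·p₂ ≈ (-0.605, -0.658, -0.449); φ = arcsin(p_z) ≈ -26.66°, λ = atan2(p_y, p_x) ≈ -132.59°.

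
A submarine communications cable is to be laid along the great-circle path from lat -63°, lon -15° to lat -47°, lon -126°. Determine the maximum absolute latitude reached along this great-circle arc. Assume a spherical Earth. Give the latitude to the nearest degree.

≈ -70°

The great circle lies in the plane with unit normal n̂ = (p₁ × p₂)/|p₁ × p₂|.
Here n̂_z ≈ -0.344; the vertex latitude is φ_max = arccos|n̂_z| ≈ 69.9°.
Check via Clairaut: cos φ_max = |cos φ₁| · sin C = cos(63.0°)·sin(130.8°) ≈ 0.344, again giving ≈ 69.9°.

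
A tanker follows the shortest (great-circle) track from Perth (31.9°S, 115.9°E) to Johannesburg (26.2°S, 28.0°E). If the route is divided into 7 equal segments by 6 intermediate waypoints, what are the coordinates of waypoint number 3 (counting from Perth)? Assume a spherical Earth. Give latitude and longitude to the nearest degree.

≈ 38°S, 77°E

Convert each endpoint to a unit vector on the sphere (x = cos φ cos λ, y = cos φ sin λ, z = sin φ).
The central angle between the endpoints is δ = arccos(p₁·p₂) ≈ 1.307 rad (74.9°).
Interpolate at f = 3/7 with slerp weights a = sin((1−f)δ)/sin δ ≈ 0.704, b = sin(fδ)/sin δ ≈ 0.550.
p = a·p₁ + b·p₂ ≈ (0.175, 0.769, -0.615); φ = arcsin(p_z) ≈ -37.93°, λ = atan2(p_y, p_x) ≈ 77.18°.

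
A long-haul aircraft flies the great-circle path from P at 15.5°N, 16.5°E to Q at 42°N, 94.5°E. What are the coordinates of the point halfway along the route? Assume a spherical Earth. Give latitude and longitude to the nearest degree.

Convert each endpoint to a unit vector on the sphere (x = cos φ cos λ, y = cos φ sin λ, z = sin φ).
The central angle between the endpoints is δ = arccos(p₁·p₂) ≈ 1.237 rad (70.9°).
Interpolate at f = 1/2 with slerp weights a = sin((1−f)δ)/sin δ ≈ 0.614, b = sin(fδ)/sin δ ≈ 0.614.
p = a·p₁ + b·p₂ ≈ (0.531, 0.623, 0.575); φ = arcsin(p_z) ≈ 35.07°, λ = atan2(p_y, p_x) ≈ 49.53°.

≈ 35°N, 50°E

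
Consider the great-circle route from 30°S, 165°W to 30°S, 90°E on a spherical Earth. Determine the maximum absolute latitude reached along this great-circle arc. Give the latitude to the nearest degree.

≈ 43°S

The great circle lies in the plane with unit normal n̂ = (p₁ × p₂)/|p₁ × p₂|.
Here n̂_z ≈ -0.726; the vertex latitude is φ_max = arccos|n̂_z| ≈ 43.5°.
Check via Clairaut: cos φ_max = |cos φ₁| · sin C = cos(30.0°)·sin(123.1°) ≈ 0.726, again giving ≈ 43.5°.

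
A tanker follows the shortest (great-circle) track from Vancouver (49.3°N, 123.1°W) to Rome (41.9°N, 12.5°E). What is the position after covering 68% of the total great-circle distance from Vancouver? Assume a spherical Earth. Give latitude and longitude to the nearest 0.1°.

Write both endpoints as unit vectors p₁, p₂ with components (cos φ cos λ, cos φ sin λ, sin φ).
The central angle between the endpoints is δ = arccos(p₁·p₂) ≈ 1.411 rad (80.8°).
Interpolate at f = 0.68 with slerp weights a = sin((1−f)δ)/sin δ ≈ 0.442, b = sin(fδ)/sin δ ≈ 0.829.
p = a·p₁ + b·p₂ ≈ (0.445, -0.108, 0.889); φ = arcsin(p_z) ≈ 62.73°, λ = atan2(p_y, p_x) ≈ -13.61°.

≈ (62.7°N, 13.6°W)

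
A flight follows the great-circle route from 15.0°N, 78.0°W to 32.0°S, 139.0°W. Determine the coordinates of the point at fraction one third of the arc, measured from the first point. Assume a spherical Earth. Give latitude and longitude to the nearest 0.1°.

Write both endpoints as unit vectors p₁, p₂ with components (cos φ cos λ, cos φ sin λ, sin φ).
The central angle between the endpoints is δ = arccos(p₁·p₂) ≈ 1.308 rad (74.9°).
Interpolate at f = 1/3 with slerp weights a = sin((1−f)δ)/sin δ ≈ 0.793, b = sin(fδ)/sin δ ≈ 0.437.
p = a·p₁ + b·p₂ ≈ (-0.121, -0.992, -0.027); φ = arcsin(p_z) ≈ -1.52°, λ = atan2(p_y, p_x) ≈ -96.93°.

≈ 1.5°S, 96.9°W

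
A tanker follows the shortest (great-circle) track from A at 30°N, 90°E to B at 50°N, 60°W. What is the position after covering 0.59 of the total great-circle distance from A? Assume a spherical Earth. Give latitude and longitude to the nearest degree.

≈ 74°N, 17°E

Convert each endpoint to a unit vector on the sphere (x = cos φ cos λ, y = cos φ sin λ, z = sin φ).
The central angle between the endpoints is δ = arccos(p₁·p₂) ≈ 1.670 rad (95.7°).
Interpolate at f = 0.59 with slerp weights a = sin((1−f)δ)/sin δ ≈ 0.636, b = sin(fδ)/sin δ ≈ 0.838.
p = a·p₁ + b·p₂ ≈ (0.269, 0.084, 0.959); φ = arcsin(p_z) ≈ 73.62°, λ = atan2(p_y, p_x) ≈ 17.36°.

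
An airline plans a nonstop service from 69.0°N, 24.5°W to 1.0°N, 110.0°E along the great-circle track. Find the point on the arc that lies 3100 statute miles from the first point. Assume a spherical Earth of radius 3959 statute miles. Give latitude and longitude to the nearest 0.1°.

≈ 56.5°N, 86.0°E

Convert each endpoint to a unit vector on the sphere (x = cos φ cos λ, y = cos φ sin λ, z = sin φ).
The central angle between the endpoints is δ = arccos(p₁·p₂) ≈ 1.808 rad (103.6°). The total great-circle distance is δ·R ≈ 1.808 × 3959 ≈ 7157 mi, so the target fraction is f = 3100/7157 ≈ 0.433.
Interpolate at f ≈ 0.433 with slerp weights a = sin((1−f)δ)/sin δ ≈ 0.879, b = sin(fδ)/sin δ ≈ 0.726.
p = a·p₁ + b·p₂ ≈ (0.039, 0.551, 0.833); φ = arcsin(p_z) ≈ 56.46°, λ = atan2(p_y, p_x) ≈ 86.00°.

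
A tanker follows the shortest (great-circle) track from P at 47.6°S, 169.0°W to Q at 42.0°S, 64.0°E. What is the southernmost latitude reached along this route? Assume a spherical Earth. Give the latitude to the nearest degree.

The great circle lies in the plane with unit normal n̂ = (p₁ × p₂)/|p₁ × p₂|.
Here n̂_z ≈ -0.408; the vertex latitude is φ_max = arccos|n̂_z| ≈ 65.9°.
Check via Clairaut: cos φ_max = |cos φ₁| · sin C = cos(47.6°)·sin(142.8°) ≈ 0.408, again giving ≈ 65.9°.

≈ 66°S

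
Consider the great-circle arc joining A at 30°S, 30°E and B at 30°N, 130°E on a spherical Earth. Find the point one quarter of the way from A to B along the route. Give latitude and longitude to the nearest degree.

Write both endpoints as unit vectors p₁, p₂ with components (cos φ cos λ, cos φ sin λ, sin φ).
The central angle between the endpoints is δ = arccos(p₁·p₂) ≈ 1.961 rad (112.3°).
Interpolate at f = 1/4 with slerp weights a = sin((1−f)δ)/sin δ ≈ 1.076, b = sin(fδ)/sin δ ≈ 0.509.
p = a·p₁ + b·p₂ ≈ (0.523, 0.804, -0.283); φ = arcsin(p_z) ≈ -16.46°, λ = atan2(p_y, p_x) ≈ 56.92°.

≈ 16°S, 57°E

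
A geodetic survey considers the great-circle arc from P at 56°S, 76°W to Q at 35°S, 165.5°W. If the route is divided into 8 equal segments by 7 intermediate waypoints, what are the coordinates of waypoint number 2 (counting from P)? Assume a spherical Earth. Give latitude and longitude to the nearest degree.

Write both endpoints as unit vectors p₁, p₂ with components (cos φ cos λ, cos φ sin λ, sin φ).
The central angle between the endpoints is δ = arccos(p₁·p₂) ≈ 1.071 rad (61.3°).
Interpolate at f = 2/8 with slerp weights a = sin((1−f)δ)/sin δ ≈ 0.820, b = sin(fδ)/sin δ ≈ 0.301.
p = a·p₁ + b·p₂ ≈ (-0.128, -0.507, -0.853); φ = arcsin(p_z) ≈ -58.49°, λ = atan2(p_y, p_x) ≈ -104.19°.

≈ 58°S, 104°W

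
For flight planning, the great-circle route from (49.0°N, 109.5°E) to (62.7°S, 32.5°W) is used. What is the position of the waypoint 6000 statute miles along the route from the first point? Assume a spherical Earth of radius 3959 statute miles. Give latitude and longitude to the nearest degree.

Write both endpoints as unit vectors p₁, p₂ with components (cos φ cos λ, cos φ sin λ, sin φ).
The central angle between the endpoints is δ = arccos(p₁·p₂) ≈ 2.709 rad (155.2°). The total great-circle distance is δ·R ≈ 2.709 × 3959 ≈ 10724 mi, so the target fraction is f = 6000/10724 ≈ 0.560.
Interpolate at f ≈ 0.560 with slerp weights a = sin((1−f)δ)/sin δ ≈ 2.216, b = sin(fδ)/sin δ ≈ 2.380.
p = a·p₁ + b·p₂ ≈ (0.435, 0.784, -0.443); φ = arcsin(p_z) ≈ -26.28°, λ = atan2(p_y, p_x) ≈ 60.95°.

≈ (26°S, 61°E)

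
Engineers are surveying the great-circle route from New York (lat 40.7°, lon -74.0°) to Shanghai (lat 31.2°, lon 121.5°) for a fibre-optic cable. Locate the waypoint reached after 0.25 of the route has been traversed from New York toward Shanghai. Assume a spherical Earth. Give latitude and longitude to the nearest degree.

≈ lat 66°, lon -89°

The haversine formula gives a central angle δ ≈ 1.862 rad (106.7°) between the endpoints.
Interpolate at f = 0.25 with slerp weights a = sin((1−f)δ)/sin δ ≈ 1.028, b = sin(fδ)/sin δ ≈ 0.469.
p = a·p₁ + b·p₂ ≈ (0.005, -0.408, 0.913); φ = arcsin(p_z) ≈ 65.95°, λ = atan2(p_y, p_x) ≈ -89.24°.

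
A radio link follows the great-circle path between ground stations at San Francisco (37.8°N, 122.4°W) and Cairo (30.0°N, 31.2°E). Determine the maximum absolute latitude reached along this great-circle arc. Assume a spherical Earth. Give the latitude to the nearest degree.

The great circle lies in the plane with unit normal n̂ = (p₁ × p₂)/|p₁ × p₂|.
Here n̂_z ≈ +0.320; the vertex latitude is φ_max = arccos|n̂_z| ≈ 71.4°.

≈ 71°N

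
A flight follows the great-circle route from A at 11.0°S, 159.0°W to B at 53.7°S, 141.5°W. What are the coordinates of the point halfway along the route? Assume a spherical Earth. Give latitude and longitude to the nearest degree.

≈ 33°S, 152°W

The haversine formula gives a central angle δ ≈ 0.784 rad (44.9°) between the endpoints.
Interpolate at f = 1/2 with slerp weights a = sin((1−f)δ)/sin δ ≈ 0.541, b = sin(fδ)/sin δ ≈ 0.541.
p = a·p₁ + b·p₂ ≈ (-0.747, -0.390, -0.539); φ = arcsin(p_z) ≈ -32.64°, λ = atan2(p_y, p_x) ≈ -152.43°.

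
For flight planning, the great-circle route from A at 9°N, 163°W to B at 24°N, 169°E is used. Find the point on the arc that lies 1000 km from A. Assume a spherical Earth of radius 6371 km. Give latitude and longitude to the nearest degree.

From cos δ = sin φ₁ sin φ₂ + cos φ₁ cos φ₂ cos Δλ, the central angle is δ ≈ 0.535 rad (30.6°). The total great-circle distance is δ·R ≈ 0.535 × 6371 ≈ 3408 km, so the target fraction is f = 1000/3408 ≈ 0.293.
Interpolate at f ≈ 0.293 with slerp weights a = sin((1−f)δ)/sin δ ≈ 0.724, b = sin(fδ)/sin δ ≈ 0.307.
p = a·p₁ + b·p₂ ≈ (-0.959, -0.156, 0.238); φ = arcsin(p_z) ≈ 13.77°, λ = atan2(p_y, p_x) ≈ -170.78°.

≈ 14°N, 171°W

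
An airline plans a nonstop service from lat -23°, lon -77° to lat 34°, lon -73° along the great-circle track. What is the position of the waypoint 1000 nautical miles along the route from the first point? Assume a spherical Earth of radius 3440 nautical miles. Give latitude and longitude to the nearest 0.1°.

≈ lat -6.4°, lon -75.9°

Convert each endpoint to a unit vector on the sphere (x = cos φ cos λ, y = cos φ sin λ, z = sin φ).
The central angle between the endpoints is δ = arccos(p₁·p₂) ≈ 0.997 rad (57.1°). The total great-circle distance is δ·R ≈ 0.997 × 3440 ≈ 3430 nmi, so the target fraction is f = 1000/3430 ≈ 0.292.
Interpolate at f ≈ 0.292 with slerp weights a = sin((1−f)δ)/sin δ ≈ 0.773, b = sin(fδ)/sin δ ≈ 0.341.
p = a·p₁ + b·p₂ ≈ (0.243, -0.964, -0.111); φ = arcsin(p_z) ≈ -6.38°, λ = atan2(p_y, p_x) ≈ -75.86°.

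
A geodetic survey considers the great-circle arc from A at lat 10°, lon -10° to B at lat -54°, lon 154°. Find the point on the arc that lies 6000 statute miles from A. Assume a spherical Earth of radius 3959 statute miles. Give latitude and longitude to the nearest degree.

The haversine formula gives a central angle δ ≈ 2.342 rad (134.2°) between the endpoints. The total great-circle distance is δ·R ≈ 2.342 × 3959 ≈ 9272 mi, so the target fraction is f = 6000/9272 ≈ 0.647.
Interpolate at f ≈ 0.647 with slerp weights a = sin((1−f)δ)/sin δ ≈ 1.026, b = sin(fδ)/sin δ ≈ 1.392.
p = a·p₁ + b·p₂ ≈ (0.259, 0.183, -0.948); φ = arcsin(p_z) ≈ -71.49°, λ = atan2(p_y, p_x) ≈ 35.29°.

≈ lat -71°, lon 35°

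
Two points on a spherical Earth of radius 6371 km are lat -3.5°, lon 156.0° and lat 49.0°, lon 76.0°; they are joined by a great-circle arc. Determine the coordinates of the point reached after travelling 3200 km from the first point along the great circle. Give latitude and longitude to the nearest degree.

Write both endpoints as unit vectors p₁, p₂ with components (cos φ cos λ, cos φ sin λ, sin φ).
The central angle between the endpoints is δ = arccos(p₁·p₂) ≈ 1.503 rad (86.1°). The total great-circle distance is δ·R ≈ 1.503 × 6371 ≈ 9576 km, so the target fraction is f = 3200/9576 ≈ 0.334.
Interpolate at f ≈ 0.334 with slerp weights a = sin((1−f)δ)/sin δ ≈ 0.844, b = sin(fδ)/sin δ ≈ 0.483.
p = a·p₁ + b·p₂ ≈ (-0.693, 0.650, 0.313); φ = arcsin(p_z) ≈ 18.22°, λ = atan2(p_y, p_x) ≈ 136.84°.

≈ lat 18°, lon 137°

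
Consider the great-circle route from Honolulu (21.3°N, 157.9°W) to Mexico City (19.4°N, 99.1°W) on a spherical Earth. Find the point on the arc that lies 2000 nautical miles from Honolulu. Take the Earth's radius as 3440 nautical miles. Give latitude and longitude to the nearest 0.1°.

≈ (22.7°N, 121.9°W)

Write both endpoints as unit vectors p₁, p₂ with components (cos φ cos λ, cos φ sin λ, sin φ).
The central angle between the endpoints is δ = arccos(p₁·p₂) ≈ 0.957 rad (54.8°). The total great-circle distance is δ·R ≈ 0.957 × 3440 ≈ 3292 nmi, so the target fraction is f = 2000/3292 ≈ 0.607.
Interpolate at f ≈ 0.607 with slerp weights a = sin((1−f)δ)/sin δ ≈ 0.449, b = sin(fδ)/sin δ ≈ 0.672.
p = a·p₁ + b·p₂ ≈ (-0.488, -0.783, 0.386); φ = arcsin(p_z) ≈ 22.72°, λ = atan2(p_y, p_x) ≈ -121.92°.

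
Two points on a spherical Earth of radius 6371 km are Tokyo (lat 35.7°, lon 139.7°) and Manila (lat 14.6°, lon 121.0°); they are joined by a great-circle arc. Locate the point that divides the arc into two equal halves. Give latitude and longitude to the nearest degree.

≈ lat 25°, lon 130°

Write both endpoints as unit vectors p₁, p₂ with components (cos φ cos λ, cos φ sin λ, sin φ).
The central angle between the endpoints is δ = arccos(p₁·p₂) ≈ 0.470 rad (26.9°).
Interpolate at f = 1/2 with slerp weights a = sin((1−f)δ)/sin δ ≈ 0.514, b = sin(fδ)/sin δ ≈ 0.514.
p = a·p₁ + b·p₂ ≈ (-0.575, 0.697, 0.430); φ = arcsin(p_z) ≈ 25.44°, λ = atan2(p_y, p_x) ≈ 129.53°.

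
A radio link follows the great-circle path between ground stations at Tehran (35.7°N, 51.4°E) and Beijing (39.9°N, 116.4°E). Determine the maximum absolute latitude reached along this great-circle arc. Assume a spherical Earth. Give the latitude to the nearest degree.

The great circle lies in the plane with unit normal n̂ = (p₁ × p₂)/|p₁ × p₂|.
Here n̂_z ≈ +0.733; the vertex latitude is φ_max = arccos|n̂_z| ≈ 42.9°.
Check via Clairaut: cos φ_max = |cos φ₁| · sin C = cos(35.7°)·sin(64.5°) ≈ 0.733, again giving ≈ 42.9°.

≈ 43°N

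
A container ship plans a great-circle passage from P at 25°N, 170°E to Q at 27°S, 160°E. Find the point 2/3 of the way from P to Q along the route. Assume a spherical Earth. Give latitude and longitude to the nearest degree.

≈ 10°S, 163°E

Write both endpoints as unit vectors p₁, p₂ with components (cos φ cos λ, cos φ sin λ, sin φ).
The central angle between the endpoints is δ = arccos(p₁·p₂) ≈ 0.923 rad (52.9°).
Interpolate at f = 2/3 with slerp weights a = sin((1−f)δ)/sin δ ≈ 0.380, b = sin(fδ)/sin δ ≈ 0.724.
p = a·p₁ + b·p₂ ≈ (-0.945, 0.280, -0.168); φ = arcsin(p_z) ≈ -9.68°, λ = atan2(p_y, p_x) ≈ 163.48°.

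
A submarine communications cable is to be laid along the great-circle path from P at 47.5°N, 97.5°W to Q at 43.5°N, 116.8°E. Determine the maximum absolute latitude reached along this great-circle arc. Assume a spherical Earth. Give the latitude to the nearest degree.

≈ 74°N

The great circle lies in the plane with unit normal n̂ = (p₁ × p₂)/|p₁ × p₂|.
Here n̂_z ≈ -0.278; the vertex latitude is φ_max = arccos|n̂_z| ≈ 73.9°.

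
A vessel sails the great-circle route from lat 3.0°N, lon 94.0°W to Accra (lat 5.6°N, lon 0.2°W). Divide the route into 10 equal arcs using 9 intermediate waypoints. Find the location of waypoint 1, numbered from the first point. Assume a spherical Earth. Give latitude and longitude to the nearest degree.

The haversine formula gives a central angle δ ≈ 1.632 rad (93.5°) between the endpoints.
Interpolate at f = 1/10 with slerp weights a = sin((1−f)δ)/sin δ ≈ 0.997, b = sin(fδ)/sin δ ≈ 0.163.
p = a·p₁ + b·p₂ ≈ (0.093, -0.993, 0.068); φ = arcsin(p_z) ≈ 3.90°, λ = atan2(p_y, p_x) ≈ -84.68°.

≈ lat 4°N, lon 85°W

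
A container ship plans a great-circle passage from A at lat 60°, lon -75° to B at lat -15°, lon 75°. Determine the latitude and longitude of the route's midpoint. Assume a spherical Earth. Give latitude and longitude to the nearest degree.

From cos δ = sin φ₁ sin φ₂ + cos φ₁ cos φ₂ cos Δλ, the central angle is δ ≈ 2.268 rad (130.0°).
Interpolate at f = 1/2 with slerp weights a = sin((1−f)δ)/sin δ ≈ 1.182, b = sin(fδ)/sin δ ≈ 1.182.
p = a·p₁ + b·p₂ ≈ (0.449, 0.532, 0.718); φ = arcsin(p_z) ≈ 45.89°, λ = atan2(p_y, p_x) ≈ 49.87°.

≈ lat 46°, lon 50°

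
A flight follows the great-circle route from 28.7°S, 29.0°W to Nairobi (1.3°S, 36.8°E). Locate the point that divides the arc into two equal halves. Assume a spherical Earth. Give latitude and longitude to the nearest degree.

Convert each endpoint to a unit vector on the sphere (x = cos φ cos λ, y = cos φ sin λ, z = sin φ).
The central angle between the endpoints is δ = arccos(p₁·p₂) ≈ 1.191 rad (68.3°).
Interpolate at f = 1/2 with slerp weights a = sin((1−f)δ)/sin δ ≈ 0.604, b = sin(fδ)/sin δ ≈ 0.604.
p = a·p₁ + b·p₂ ≈ (0.947, 0.105, -0.304); φ = arcsin(p_z) ≈ -17.68°, λ = atan2(p_y, p_x) ≈ 6.32°.

≈ 18°S, 6°E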